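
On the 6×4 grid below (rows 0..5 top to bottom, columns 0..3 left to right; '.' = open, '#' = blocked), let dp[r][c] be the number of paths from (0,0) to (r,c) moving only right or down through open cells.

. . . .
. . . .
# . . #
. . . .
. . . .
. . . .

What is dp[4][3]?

r\c   0   1   2   3
  0   1   1   1   1
  1   1   2   3   4
  2   0   2   5   0
  3   0   2   7   7
  4   0   2   9  16
  5   0   2  11  27

16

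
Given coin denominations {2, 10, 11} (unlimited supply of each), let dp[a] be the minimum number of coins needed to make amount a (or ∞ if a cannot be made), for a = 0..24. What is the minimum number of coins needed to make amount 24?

3

 a  0  1  2  3  4  5  6  7  8  9 10 11 12 13 14 15 16 17 18 19 20 21 22 23 24
dp  0  -  1  -  2  -  3  -  4  -  1  1  2  2  3  3  4  4  5  5  2  2  2  3  3
(- denotes ∞ / unreachable)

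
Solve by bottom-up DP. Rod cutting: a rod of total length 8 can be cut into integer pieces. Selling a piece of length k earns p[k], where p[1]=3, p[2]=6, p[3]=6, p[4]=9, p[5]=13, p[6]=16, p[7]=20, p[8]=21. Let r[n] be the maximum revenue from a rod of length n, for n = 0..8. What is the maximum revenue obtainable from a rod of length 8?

24

   n    0    1    2    3    4    5    6    7    8
r[n]    0    3    6    9   12   15   18   21   24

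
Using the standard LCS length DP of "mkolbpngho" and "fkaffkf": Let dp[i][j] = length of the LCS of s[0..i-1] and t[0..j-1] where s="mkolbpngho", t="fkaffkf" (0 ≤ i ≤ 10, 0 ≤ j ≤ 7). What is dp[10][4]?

1

   ''  f  k  a  f  f  k  f
''  0  0  0  0  0  0  0  0
 m  0  0  0  0  0  0  0  0
 k  0  0  1  1  1  1  1  1
 o  0  0  1  1  1  1  1  1
 l  0  0  1  1  1  1  1  1
 b  0  0  1  1  1  1  1  1
 p  0  0  1  1  1  1  1  1
 n  0  0  1  1  1  1  1  1
 g  0  0  1  1  1  1  1  1
 h  0  0  1  1  1  1  1  1
 o  0  0  1  1  1  1  1  1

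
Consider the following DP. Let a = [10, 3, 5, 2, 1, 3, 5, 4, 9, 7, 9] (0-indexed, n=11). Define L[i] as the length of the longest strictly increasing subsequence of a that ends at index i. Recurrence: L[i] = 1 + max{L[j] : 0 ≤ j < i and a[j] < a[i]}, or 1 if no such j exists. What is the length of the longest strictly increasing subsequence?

5

   i    0    1    2    3    4    5    6    7    8    9   10
a[i]   10    3    5    2    1    3    5    4    9    7    9
L[i]    1    1    2    1    1    2    3    3    4    4    5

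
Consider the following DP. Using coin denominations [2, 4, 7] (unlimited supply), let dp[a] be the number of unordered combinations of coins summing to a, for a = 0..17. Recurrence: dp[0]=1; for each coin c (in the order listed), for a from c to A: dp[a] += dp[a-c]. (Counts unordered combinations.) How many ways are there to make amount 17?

after  coin     0     1     2     3     4     5     6     7     8     9    10    11    12    13    14    15    16    17
          2     1     0     1     0     1     0     1     0     1     0     1     0     1     0     1     0     1     0
          4     1     0     1     0     2     0     2     0     3     0     3     0     4     0     4     0     5     0
          7     1     0     1     0     2     0     2     1     3     1     3     2     4     2     5     3     6     3

3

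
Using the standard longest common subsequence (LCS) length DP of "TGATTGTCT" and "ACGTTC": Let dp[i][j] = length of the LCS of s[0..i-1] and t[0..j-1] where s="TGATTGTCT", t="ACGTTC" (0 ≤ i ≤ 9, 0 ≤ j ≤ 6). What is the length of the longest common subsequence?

   ''  A  C  G  T  T  C
''  0  0  0  0  0  0  0
 T  0  0  0  0  1  1  1
 G  0  0  0  1  1  1  1
 A  0  1  1  1  1  1  1
 T  0  1  1  1  2  2  2
 T  0  1  1  1  2  3  3
 G  0  1  1  2  2  3  3
 T  0  1  1  2  3  3  3
 C  0  1  2  2  3  3  4
 T  0  1  2  2  3  4  4

4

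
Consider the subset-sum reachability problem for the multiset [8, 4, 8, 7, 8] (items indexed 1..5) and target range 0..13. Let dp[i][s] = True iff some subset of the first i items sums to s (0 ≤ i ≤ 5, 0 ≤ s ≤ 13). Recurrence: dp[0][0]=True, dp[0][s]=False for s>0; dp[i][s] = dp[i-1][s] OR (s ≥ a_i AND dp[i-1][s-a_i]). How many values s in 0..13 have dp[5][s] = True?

i\s   0   1   2   3   4   5   6   7   8   9  10  11  12  13
  0   T   F   F   F   F   F   F   F   F   F   F   F   F   F
  1   T   F   F   F   F   F   F   F   T   F   F   F   F   F
  2   T   F   F   F   T   F   F   F   T   F   F   F   T   F
  3   T   F   F   F   T   F   F   F   T   F   F   F   T   F
  4   T   F   F   F   T   F   F   T   T   F   F   T   T   F
  5   T   F   F   F   T   F   F   T   T   F   F   T   T   F

6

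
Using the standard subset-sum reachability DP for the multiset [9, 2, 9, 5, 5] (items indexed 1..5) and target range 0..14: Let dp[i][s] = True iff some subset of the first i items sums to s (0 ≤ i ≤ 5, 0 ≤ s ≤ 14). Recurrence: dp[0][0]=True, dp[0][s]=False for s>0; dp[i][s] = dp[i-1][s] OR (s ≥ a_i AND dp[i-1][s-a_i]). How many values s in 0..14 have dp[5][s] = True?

9

i\s   0   1   2   3   4   5   6   7   8   9  10  11  12  13  14
  0   T   F   F   F   F   F   F   F   F   F   F   F   F   F   F
  1   T   F   F   F   F   F   F   F   F   T   F   F   F   F   F
  2   T   F   T   F   F   F   F   F   F   T   F   T   F   F   F
  3   T   F   T   F   F   F   F   F   F   T   F   T   F   F   F
  4   T   F   T   F   F   T   F   T   F   T   F   T   F   F   T
  5   T   F   T   F   F   T   F   T   F   T   T   T   T   F   T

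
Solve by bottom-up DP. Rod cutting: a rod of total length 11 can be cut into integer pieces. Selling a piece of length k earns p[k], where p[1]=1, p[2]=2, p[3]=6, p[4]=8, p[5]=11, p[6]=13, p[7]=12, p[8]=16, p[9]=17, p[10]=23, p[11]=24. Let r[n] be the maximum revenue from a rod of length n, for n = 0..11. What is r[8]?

   n    0    1    2    3    4    5    6    7    8    9   10   11
r[n]    0    1    2    6    8   11   13   14   17   19   23   24

17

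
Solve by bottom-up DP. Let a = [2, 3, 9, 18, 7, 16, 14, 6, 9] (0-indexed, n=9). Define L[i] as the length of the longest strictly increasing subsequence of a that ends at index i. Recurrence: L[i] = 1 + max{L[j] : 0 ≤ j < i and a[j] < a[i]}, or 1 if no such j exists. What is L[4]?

3

   i    0    1    2    3    4    5    6    7    8
a[i]    2    3    9   18    7   16   14    6    9
L[i]    1    2    3    4    3    4    4    3    4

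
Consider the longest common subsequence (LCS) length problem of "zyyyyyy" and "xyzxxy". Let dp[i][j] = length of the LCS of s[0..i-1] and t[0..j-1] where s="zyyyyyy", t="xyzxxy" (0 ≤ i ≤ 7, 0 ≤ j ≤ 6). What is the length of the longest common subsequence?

2

   ''  x  y  z  x  x  y
''  0  0  0  0  0  0  0
 z  0  0  0  1  1  1  1
 y  0  0  1  1  1  1  2
 y  0  0  1  1  1  1  2
 y  0  0  1  1  1  1  2
 y  0  0  1  1  1  1  2
 y  0  0  1  1  1  1  2
 y  0  0  1  1  1  1  2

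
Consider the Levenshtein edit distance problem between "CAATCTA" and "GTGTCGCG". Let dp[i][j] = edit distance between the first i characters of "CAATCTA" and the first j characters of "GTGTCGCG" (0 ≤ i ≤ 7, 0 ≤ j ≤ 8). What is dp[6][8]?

6

   ''  G  T  G  T  C  G  C  G
''  0  1  2  3  4  5  6  7  8
 C  1  1  2  3  4  4  5  6  7
 A  2  2  2  3  4  5  5  6  7
 A  3  3  3  3  4  5  6  6  7
 T  4  4  3  4  3  4  5  6  7
 C  5  5  4  4  4  3  4  5  6
 T  6  6  5  5  4  4  4  5  6
 A  7  7  6  6  5  5  5  5  6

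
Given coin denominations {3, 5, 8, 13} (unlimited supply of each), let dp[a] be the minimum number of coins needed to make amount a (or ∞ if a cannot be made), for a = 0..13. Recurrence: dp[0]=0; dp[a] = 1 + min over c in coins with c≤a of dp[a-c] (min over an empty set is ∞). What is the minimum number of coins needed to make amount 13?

 a  0  1  2  3  4  5  6  7  8  9 10 11 12 13
dp  0  -  -  1  -  1  2  -  1  3  2  2  4  1
(- denotes ∞ / unreachable)

1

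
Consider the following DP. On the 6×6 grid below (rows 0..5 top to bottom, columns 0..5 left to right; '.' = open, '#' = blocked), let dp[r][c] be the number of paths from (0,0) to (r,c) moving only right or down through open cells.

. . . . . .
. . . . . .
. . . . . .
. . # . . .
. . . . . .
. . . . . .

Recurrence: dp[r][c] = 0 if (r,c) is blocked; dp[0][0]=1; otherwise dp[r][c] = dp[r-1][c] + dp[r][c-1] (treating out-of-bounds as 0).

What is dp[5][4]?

66

r\c   0   1   2   3   4   5
  0   1   1   1   1   1   1
  1   1   2   3   4   5   6
  2   1   3   6  10  15  21
  3   1   4   0  10  25  46
  4   1   5   5  15  40  86
  5   1   6  11  26  66 152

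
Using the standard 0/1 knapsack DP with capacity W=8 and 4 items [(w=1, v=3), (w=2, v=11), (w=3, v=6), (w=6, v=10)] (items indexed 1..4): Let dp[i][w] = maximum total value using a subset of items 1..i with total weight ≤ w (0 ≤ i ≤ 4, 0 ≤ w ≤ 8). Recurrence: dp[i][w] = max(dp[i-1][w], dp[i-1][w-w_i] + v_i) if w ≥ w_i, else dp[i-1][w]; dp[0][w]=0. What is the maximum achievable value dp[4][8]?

21

i\w   0   1   2   3   4   5   6   7   8
  0   0   0   0   0   0   0   0   0   0
  1   0   3   3   3   3   3   3   3   3
  2   0   3  11  14  14  14  14  14  14
  3   0   3  11  14  14  17  20  20  20
  4   0   3  11  14  14  17  20  20  21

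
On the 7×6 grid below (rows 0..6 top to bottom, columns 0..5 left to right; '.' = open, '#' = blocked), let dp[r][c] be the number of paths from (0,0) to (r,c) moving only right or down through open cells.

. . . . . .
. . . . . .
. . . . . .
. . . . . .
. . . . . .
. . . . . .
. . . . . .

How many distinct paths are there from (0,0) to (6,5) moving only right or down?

462

r\c   0   1   2   3   4   5
  0   1   1   1   1   1   1
  1   1   2   3   4   5   6
  2   1   3   6  10  15  21
  3   1   4  10  20  35  56
  4   1   5  15  35  70 126
  5   1   6  21  56 126 252
  6   1   7  28  84 210 462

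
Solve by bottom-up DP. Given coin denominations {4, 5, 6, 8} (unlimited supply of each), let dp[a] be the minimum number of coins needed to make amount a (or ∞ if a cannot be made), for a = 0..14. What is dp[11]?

 a  0  1  2  3  4  5  6  7  8  9 10 11 12 13 14
dp  0  -  -  -  1  1  1  -  1  2  2  2  2  2  2
(- denotes ∞ / unreachable)

2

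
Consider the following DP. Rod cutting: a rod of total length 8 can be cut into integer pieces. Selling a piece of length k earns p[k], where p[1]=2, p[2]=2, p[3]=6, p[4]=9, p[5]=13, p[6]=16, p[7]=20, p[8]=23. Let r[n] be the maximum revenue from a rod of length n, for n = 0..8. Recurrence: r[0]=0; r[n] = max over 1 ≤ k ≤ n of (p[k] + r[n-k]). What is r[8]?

   n    0    1    2    3    4    5    6    7    8
r[n]    0    2    4    6    9   13   16   20   23

23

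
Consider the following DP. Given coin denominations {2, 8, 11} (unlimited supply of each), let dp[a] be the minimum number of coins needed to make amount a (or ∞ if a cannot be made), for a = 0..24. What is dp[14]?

 a  0  1  2  3  4  5  6  7  8  9 10 11 12 13 14 15 16 17 18 19 20 21 22 23 24
dp  0  -  1  -  2  -  3  -  1  -  2  1  3  2  4  3  2  4  3  2  4  3  2  4  3
(- denotes ∞ / unreachable)

4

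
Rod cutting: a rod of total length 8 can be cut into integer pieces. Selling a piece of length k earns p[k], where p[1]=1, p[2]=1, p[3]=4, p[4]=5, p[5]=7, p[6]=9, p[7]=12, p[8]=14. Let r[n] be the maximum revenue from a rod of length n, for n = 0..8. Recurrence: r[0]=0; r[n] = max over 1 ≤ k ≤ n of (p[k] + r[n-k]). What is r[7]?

   n    0    1    2    3    4    5    6    7    8
r[n]    0    1    2    4    5    7    9   12   14

12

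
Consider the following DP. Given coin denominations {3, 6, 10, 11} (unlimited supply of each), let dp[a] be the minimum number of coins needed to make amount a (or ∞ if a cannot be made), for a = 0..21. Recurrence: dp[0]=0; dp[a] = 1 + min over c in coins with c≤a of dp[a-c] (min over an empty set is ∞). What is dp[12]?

 a  0  1  2  3  4  5  6  7  8  9 10 11 12 13 14 15 16 17 18 19 20 21
dp  0  -  -  1  -  -  1  -  -  2  1  1  2  2  2  3  2  2  3  3  2  2
(- denotes ∞ / unreachable)

2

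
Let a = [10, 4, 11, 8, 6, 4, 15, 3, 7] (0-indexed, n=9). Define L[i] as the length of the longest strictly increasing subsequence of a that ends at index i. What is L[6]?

   i    0    1    2    3    4    5    6    7    8
a[i]   10    4   11    8    6    4   15    3    7
L[i]    1    1    2    2    2    1    3    1    3

3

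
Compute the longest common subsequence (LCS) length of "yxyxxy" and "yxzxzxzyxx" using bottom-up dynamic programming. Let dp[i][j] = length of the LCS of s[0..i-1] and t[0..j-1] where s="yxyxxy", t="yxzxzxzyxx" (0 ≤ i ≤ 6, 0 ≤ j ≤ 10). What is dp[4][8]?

   ''  y  x  z  x  z  x  z  y  x  x
''  0  0  0  0  0  0  0  0  0  0  0
 y  0  1  1  1  1  1  1  1  1  1  1
 x  0  1  2  2  2  2  2  2  2  2  2
 y  0  1  2  2  2  2  2  2  3  3  3
 x  0  1  2  2  3  3  3  3  3  4  4
 x  0  1  2  2  3  3  4  4  4  4  5
 y  0  1  2  2  3  3  4  4  5  5  5

3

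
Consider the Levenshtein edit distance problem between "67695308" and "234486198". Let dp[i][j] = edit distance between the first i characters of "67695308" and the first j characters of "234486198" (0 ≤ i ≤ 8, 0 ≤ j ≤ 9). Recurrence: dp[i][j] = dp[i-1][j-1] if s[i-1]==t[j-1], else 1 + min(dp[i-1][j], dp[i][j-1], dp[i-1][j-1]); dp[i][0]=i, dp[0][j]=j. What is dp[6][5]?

   ''  2  3  4  4  8  6  1  9  8
''  0  1  2  3  4  5  6  7  8  9
 6  1  1  2  3  4  5  5  6  7  8
 7  2  2  2  3  4  5  6  6  7  8
 6  3  3  3  3  4  5  5  6  7  8
 9  4  4  4  4  4  5  6  6  6  7
 5  5  5  5  5  5  5  6  7  7  7
 3  6  6  5  6  6  6  6  7  8  8
 0  7  7  6  6  7  7  7  7  8  9
 8  8  8  7  7  7  7  8  8  8  8

6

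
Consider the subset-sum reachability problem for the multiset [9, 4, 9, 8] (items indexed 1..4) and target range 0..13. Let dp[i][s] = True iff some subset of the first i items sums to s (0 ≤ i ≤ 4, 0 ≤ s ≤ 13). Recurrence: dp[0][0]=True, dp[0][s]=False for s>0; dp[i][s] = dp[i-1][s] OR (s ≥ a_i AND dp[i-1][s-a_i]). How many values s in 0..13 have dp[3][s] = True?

4

i\s   0   1   2   3   4   5   6   7   8   9  10  11  12  13
  0   T   F   F   F   F   F   F   F   F   F   F   F   F   F
  1   T   F   F   F   F   F   F   F   F   T   F   F   F   F
  2   T   F   F   F   T   F   F   F   F   T   F   F   F   T
  3   T   F   F   F   T   F   F   F   F   T   F   F   F   T
  4   T   F   F   F   T   F   F   F   T   T   F   F   T   T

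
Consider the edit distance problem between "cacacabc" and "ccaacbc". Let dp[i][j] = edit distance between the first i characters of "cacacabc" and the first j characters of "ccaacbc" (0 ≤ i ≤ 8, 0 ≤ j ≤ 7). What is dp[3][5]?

   ''  c  c  a  a  c  b  c
''  0  1  2  3  4  5  6  7
 c  1  0  1  2  3  4  5  6
 a  2  1  1  1  2  3  4  5
 c  3  2  1  2  2  2  3  4
 a  4  3  2  1  2  3  3  4
 c  5  4  3  2  2  2  3  3
 a  6  5  4  3  2  3  3  4
 b  7  6  5  4  3  3  3  4
 c  8  7  6  5  4  3  4  3

2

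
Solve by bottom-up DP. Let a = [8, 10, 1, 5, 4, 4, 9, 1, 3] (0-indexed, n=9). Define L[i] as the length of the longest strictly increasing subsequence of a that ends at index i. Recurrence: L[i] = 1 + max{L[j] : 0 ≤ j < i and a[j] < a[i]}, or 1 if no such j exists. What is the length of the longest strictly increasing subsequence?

   i    0    1    2    3    4    5    6    7    8
a[i]    8   10    1    5    4    4    9    1    3
L[i]    1    2    1    2    2    2    3    1    2

3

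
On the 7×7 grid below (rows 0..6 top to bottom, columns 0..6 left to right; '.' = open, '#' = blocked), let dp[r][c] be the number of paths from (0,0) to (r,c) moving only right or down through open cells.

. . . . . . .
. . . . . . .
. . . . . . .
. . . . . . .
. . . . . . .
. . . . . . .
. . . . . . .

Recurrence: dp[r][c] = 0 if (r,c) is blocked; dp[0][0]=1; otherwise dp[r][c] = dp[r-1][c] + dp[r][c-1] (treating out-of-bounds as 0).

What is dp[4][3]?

35

r\c   0   1   2   3   4   5   6
  0   1   1   1   1   1   1   1
  1   1   2   3   4   5   6   7
  2   1   3   6  10  15  21  28
  3   1   4  10  20  35  56  84
  4   1   5  15  35  70 126 210
  5   1   6  21  56 126 252 462
  6   1   7  28  84 210 462 924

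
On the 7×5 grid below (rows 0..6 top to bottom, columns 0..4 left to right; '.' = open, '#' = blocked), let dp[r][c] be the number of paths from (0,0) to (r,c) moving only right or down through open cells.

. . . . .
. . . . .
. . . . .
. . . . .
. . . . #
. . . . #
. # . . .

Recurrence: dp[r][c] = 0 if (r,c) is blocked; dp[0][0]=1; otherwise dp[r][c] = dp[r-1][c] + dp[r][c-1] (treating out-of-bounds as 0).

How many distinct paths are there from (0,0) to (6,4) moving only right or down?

r\c   0   1   2   3   4
  0   1   1   1   1   1
  1   1   2   3   4   5
  2   1   3   6  10  15
  3   1   4  10  20  35
  4   1   5  15  35   0
  5   1   6  21  56   0
  6   1   0  21  77  77

77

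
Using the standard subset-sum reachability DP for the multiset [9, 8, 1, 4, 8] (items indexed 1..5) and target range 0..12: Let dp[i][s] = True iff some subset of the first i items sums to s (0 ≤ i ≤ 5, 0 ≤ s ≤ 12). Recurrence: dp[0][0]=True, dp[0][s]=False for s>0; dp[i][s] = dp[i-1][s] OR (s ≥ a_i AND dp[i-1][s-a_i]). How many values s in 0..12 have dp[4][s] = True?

i\s   0   1   2   3   4   5   6   7   8   9  10  11  12
  0   T   F   F   F   F   F   F   F   F   F   F   F   F
  1   T   F   F   F   F   F   F   F   F   T   F   F   F
  2   T   F   F   F   F   F   F   F   T   T   F   F   F
  3   T   T   F   F   F   F   F   F   T   T   T   F   F
  4   T   T   F   F   T   T   F   F   T   T   T   F   T
  5   T   T   F   F   T   T   F   F   T   T   T   F   T

8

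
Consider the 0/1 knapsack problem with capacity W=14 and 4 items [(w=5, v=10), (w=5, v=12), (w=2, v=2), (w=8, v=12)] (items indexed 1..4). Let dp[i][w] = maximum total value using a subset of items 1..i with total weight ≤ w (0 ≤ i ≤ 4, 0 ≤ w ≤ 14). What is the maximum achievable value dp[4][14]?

i\w   0   1   2   3   4   5   6   7   8   9  10  11  12  13  14
  0   0   0   0   0   0   0   0   0   0   0   0   0   0   0   0
  1   0   0   0   0   0  10  10  10  10  10  10  10  10  10  10
  2   0   0   0   0   0  12  12  12  12  12  22  22  22  22  22
  3   0   0   2   2   2  12  12  14  14  14  22  22  24  24  24
  4   0   0   2   2   2  12  12  14  14  14  22  22  24  24  24

24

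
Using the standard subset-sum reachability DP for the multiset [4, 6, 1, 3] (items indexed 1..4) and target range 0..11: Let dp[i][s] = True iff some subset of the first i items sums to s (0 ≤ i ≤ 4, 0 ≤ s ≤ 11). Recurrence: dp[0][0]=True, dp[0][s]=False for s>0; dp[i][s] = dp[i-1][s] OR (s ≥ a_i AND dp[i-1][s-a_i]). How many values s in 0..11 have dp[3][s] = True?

i\s   0   1   2   3   4   5   6   7   8   9  10  11
  0   T   F   F   F   F   F   F   F   F   F   F   F
  1   T   F   F   F   T   F   F   F   F   F   F   F
  2   T   F   F   F   T   F   T   F   F   F   T   F
  3   T   T   F   F   T   T   T   T   F   F   T   T
  4   T   T   F   T   T   T   T   T   T   T   T   T

8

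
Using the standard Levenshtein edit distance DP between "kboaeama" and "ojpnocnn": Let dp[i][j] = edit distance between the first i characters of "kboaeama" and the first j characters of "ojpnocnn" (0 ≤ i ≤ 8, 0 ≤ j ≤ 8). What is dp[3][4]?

   ''  o  j  p  n  o  c  n  n
''  0  1  2  3  4  5  6  7  8
 k  1  1  2  3  4  5  6  7  8
 b  2  2  2  3  4  5  6  7  8
 o  3  2  3  3  4  4  5  6  7
 a  4  3  3  4  4  5  5  6  7
 e  5  4  4  4  5  5  6  6  7
 a  6  5  5  5  5  6  6  7  7
 m  7  6  6  6  6  6  7  7  8
 a  8  7  7  7  7  7  7  8  8

4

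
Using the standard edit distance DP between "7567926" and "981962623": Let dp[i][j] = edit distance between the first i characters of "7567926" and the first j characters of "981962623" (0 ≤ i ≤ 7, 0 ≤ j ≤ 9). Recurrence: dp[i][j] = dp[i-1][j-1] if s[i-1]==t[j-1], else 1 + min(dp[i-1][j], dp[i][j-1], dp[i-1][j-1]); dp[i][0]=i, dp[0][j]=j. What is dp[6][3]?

6

   ''  9  8  1  9  6  2  6  2  3
''  0  1  2  3  4  5  6  7  8  9
 7  1  1  2  3  4  5  6  7  8  9
 5  2  2  2  3  4  5  6  7  8  9
 6  3  3  3  3  4  4  5  6  7  8
 7  4  4  4  4  4  5  5  6  7  8
 9  5  4  5  5  4  5  6  6  7  8
 2  6  5  5  6  5  5  5  6  6  7
 6  7  6  6  6  6  5  6  5  6  7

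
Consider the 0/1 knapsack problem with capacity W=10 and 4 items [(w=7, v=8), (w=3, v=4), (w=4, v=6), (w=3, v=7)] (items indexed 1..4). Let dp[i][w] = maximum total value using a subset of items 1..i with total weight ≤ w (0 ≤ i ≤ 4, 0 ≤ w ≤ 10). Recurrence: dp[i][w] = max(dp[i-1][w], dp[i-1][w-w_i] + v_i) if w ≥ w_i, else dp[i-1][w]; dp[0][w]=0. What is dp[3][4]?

i\w   0   1   2   3   4   5   6   7   8   9  10
  0   0   0   0   0   0   0   0   0   0   0   0
  1   0   0   0   0   0   0   0   8   8   8   8
  2   0   0   0   4   4   4   4   8   8   8  12
  3   0   0   0   4   6   6   6  10  10  10  12
  4   0   0   0   7   7   7  11  13  13  13  17

6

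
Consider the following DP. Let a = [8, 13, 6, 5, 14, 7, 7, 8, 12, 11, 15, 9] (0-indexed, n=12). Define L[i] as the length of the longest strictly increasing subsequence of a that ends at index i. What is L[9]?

   i    0    1    2    3    4    5    6    7    8    9   10   11
a[i]    8   13    6    5   14    7    7    8   12   11   15    9
L[i]    1    2    1    1    3    2    2    3    4    4    5    4

4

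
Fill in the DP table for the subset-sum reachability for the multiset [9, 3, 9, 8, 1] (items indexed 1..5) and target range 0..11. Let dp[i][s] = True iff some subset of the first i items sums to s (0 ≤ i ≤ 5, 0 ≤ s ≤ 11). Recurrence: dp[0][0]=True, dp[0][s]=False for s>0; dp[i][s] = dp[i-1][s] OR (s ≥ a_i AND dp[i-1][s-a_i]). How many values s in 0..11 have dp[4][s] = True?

5

i\s   0   1   2   3   4   5   6   7   8   9  10  11
  0   T   F   F   F   F   F   F   F   F   F   F   F
  1   T   F   F   F   F   F   F   F   F   T   F   F
  2   T   F   F   T   F   F   F   F   F   T   F   F
  3   T   F   F   T   F   F   F   F   F   T   F   F
  4   T   F   F   T   F   F   F   F   T   T   F   T
  5   T   T   F   T   T   F   F   F   T   T   T   T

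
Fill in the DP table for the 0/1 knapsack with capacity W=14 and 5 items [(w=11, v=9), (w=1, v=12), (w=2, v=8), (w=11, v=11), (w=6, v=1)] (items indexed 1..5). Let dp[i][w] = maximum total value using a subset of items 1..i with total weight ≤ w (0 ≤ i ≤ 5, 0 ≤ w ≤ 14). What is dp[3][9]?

i\w   0   1   2   3   4   5   6   7   8   9  10  11  12  13  14
  0   0   0   0   0   0   0   0   0   0   0   0   0   0   0   0
  1   0   0   0   0   0   0   0   0   0   0   0   9   9   9   9
  2   0  12  12  12  12  12  12  12  12  12  12  12  21  21  21
  3   0  12  12  20  20  20  20  20  20  20  20  20  21  21  29
  4   0  12  12  20  20  20  20  20  20  20  20  20  23  23  31
  5   0  12  12  20  20  20  20  20  20  21  21  21  23  23  31

20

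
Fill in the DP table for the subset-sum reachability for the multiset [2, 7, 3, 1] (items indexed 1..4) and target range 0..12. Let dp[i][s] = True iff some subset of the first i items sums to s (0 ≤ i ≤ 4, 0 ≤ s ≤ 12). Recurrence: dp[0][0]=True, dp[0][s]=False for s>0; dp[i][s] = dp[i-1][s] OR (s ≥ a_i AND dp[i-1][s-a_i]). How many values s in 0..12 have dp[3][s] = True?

i\s   0   1   2   3   4   5   6   7   8   9  10  11  12
  0   T   F   F   F   F   F   F   F   F   F   F   F   F
  1   T   F   T   F   F   F   F   F   F   F   F   F   F
  2   T   F   T   F   F   F   F   T   F   T   F   F   F
  3   T   F   T   T   F   T   F   T   F   T   T   F   T
  4   T   T   T   T   T   T   T   T   T   T   T   T   T

8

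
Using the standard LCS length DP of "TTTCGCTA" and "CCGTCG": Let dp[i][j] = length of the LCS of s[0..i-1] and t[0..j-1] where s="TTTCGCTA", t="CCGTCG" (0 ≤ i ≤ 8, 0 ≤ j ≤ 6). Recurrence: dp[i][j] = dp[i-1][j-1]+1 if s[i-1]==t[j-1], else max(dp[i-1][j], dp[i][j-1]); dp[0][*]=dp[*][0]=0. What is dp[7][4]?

3

   ''  C  C  G  T  C  G
''  0  0  0  0  0  0  0
 T  0  0  0  0  1  1  1
 T  0  0  0  0  1  1  1
 T  0  0  0  0  1  1  1
 C  0  1  1  1  1  2  2
 G  0  1  1  2  2  2  3
 C  0  1  2  2  2  3  3
 T  0  1  2  2  3  3  3
 A  0  1  2  2  3  3  3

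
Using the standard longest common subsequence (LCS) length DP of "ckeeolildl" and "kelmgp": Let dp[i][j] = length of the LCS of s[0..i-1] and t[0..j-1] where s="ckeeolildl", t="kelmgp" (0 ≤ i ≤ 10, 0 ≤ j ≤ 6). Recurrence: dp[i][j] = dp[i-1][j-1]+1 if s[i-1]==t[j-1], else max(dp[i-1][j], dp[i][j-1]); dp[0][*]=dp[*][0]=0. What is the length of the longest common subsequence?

   ''  k  e  l  m  g  p
''  0  0  0  0  0  0  0
 c  0  0  0  0  0  0  0
 k  0  1  1  1  1  1  1
 e  0  1  2  2  2  2  2
 e  0  1  2  2  2  2  2
 o  0  1  2  2  2  2  2
 l  0  1  2  3  3  3  3
 i  0  1  2  3  3  3  3
 l  0  1  2  3  3  3  3
 d  0  1  2  3  3  3  3
 l  0  1  2  3  3  3  3

3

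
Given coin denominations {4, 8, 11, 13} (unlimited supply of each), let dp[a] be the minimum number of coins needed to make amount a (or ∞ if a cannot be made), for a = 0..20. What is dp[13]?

 a  0  1  2  3  4  5  6  7  8  9 10 11 12 13 14 15 16 17 18 19 20
dp  0  -  -  -  1  -  -  -  1  -  -  1  2  1  -  2  2  2  -  2  3
(- denotes ∞ / unreachable)

1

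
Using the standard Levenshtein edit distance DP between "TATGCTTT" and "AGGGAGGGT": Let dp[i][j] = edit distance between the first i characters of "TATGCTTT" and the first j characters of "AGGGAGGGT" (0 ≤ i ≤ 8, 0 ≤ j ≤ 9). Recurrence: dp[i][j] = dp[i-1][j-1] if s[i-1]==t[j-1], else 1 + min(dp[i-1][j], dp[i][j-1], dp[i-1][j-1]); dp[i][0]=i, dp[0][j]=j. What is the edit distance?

7

   ''  A  G  G  G  A  G  G  G  T
''  0  1  2  3  4  5  6  7  8  9
 T  1  1  2  3  4  5  6  7  8  8
 A  2  1  2  3  4  4  5  6  7  8
 T  3  2  2  3  4  5  5  6  7  7
 G  4  3  2  2  3  4  5  5  6  7
 C  5  4  3  3  3  4  5  6  6  7
 T  6  5  4  4  4  4  5  6  7  6
 T  7  6  5  5  5  5  5  6  7  7
 T  8  7  6  6  6  6  6  6  7  7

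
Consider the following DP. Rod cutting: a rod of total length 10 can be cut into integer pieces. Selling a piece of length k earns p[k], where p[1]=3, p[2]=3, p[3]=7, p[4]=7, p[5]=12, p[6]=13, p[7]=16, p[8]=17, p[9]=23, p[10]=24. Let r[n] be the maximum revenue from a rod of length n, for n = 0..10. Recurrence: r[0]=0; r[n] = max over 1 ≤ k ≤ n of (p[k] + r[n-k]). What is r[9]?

27

   n    0    1    2    3    4    5    6    7    8    9   10
r[n]    0    3    6    9   12   15   18   21   24   27   30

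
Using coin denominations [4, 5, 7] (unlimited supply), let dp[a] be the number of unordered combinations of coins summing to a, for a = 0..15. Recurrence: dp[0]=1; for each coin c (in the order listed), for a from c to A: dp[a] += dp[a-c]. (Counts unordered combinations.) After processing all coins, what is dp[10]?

1

after  coin     0     1     2     3     4     5     6     7     8     9    10    11    12    13    14    15
          4     1     0     0     0     1     0     0     0     1     0     0     0     1     0     0     0
          5     1     0     0     0     1     1     0     0     1     1     1     0     1     1     1     1
          7     1     0     0     0     1     1     0     1     1     1     1     1     2     1     2     2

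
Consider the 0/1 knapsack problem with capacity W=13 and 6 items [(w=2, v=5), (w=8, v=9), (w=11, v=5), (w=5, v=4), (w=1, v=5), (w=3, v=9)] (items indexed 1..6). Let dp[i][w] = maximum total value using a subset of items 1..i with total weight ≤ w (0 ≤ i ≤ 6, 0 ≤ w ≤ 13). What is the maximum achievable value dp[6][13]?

23

i\w   0   1   2   3   4   5   6   7   8   9  10  11  12  13
  0   0   0   0   0   0   0   0   0   0   0   0   0   0   0
  1   0   0   5   5   5   5   5   5   5   5   5   5   5   5
  2   0   0   5   5   5   5   5   5   9   9  14  14  14  14
  3   0   0   5   5   5   5   5   5   9   9  14  14  14  14
  4   0   0   5   5   5   5   5   9   9   9  14  14  14  14
  5   0   5   5  10  10  10  10  10  14  14  14  19  19  19
  6   0   5   5  10  14  14  19  19  19  19  19  23  23  23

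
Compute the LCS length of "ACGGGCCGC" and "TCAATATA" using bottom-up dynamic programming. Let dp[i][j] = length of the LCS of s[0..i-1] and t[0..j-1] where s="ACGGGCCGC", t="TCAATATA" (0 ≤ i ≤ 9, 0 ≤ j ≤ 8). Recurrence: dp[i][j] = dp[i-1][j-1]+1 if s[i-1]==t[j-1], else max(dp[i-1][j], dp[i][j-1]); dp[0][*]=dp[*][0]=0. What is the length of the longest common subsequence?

   ''  T  C  A  A  T  A  T  A
''  0  0  0  0  0  0  0  0  0
 A  0  0  0  1  1  1  1  1  1
 C  0  0  1  1  1  1  1  1  1
 G  0  0  1  1  1  1  1  1  1
 G  0  0  1  1  1  1  1  1  1
 G  0  0  1  1  1  1  1  1  1
 C  0  0  1  1  1  1  1  1  1
 C  0  0  1  1  1  1  1  1  1
 G  0  0  1  1  1  1  1  1  1
 C  0  0  1  1  1  1  1  1  1

1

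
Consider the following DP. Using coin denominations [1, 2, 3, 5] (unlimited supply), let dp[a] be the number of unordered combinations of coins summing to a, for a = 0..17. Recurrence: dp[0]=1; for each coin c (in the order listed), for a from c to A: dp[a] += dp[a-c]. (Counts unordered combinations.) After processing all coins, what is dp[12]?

29

after  coin     0     1     2     3     4     5     6     7     8     9    10    11    12    13    14    15    16    17
          1     1     1     1     1     1     1     1     1     1     1     1     1     1     1     1     1     1     1
          2     1     1     2     2     3     3     4     4     5     5     6     6     7     7     8     8     9     9
          3     1     1     2     3     4     5     7     8    10    12    14    16    19    21    24    27    30    33
          5     1     1     2     3     4     6     8    10    13    16    20    24    29    34    40    47    54    62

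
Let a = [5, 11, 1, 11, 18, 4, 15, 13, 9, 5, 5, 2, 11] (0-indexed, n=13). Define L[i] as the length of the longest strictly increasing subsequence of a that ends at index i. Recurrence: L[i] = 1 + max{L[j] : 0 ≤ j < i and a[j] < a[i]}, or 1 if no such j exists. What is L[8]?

   i    0    1    2    3    4    5    6    7    8    9   10   11   12
a[i]    5   11    1   11   18    4   15   13    9    5    5    2   11
L[i]    1    2    1    2    3    2    3    3    3    3    3    2    4

3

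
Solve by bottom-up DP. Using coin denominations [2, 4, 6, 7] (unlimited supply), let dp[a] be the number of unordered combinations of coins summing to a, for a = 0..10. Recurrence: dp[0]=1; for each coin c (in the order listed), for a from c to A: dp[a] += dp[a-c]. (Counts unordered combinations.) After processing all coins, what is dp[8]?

4

after  coin     0     1     2     3     4     5     6     7     8     9    10
          2     1     0     1     0     1     0     1     0     1     0     1
          4     1     0     1     0     2     0     2     0     3     0     3
          6     1     0     1     0     2     0     3     0     4     0     5
          7     1     0     1     0     2     0     3     1     4     1     5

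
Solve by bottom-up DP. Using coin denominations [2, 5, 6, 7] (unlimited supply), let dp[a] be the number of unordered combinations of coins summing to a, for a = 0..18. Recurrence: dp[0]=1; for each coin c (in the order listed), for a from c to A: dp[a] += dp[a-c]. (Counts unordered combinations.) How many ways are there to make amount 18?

9

after  coin     0     1     2     3     4     5     6     7     8     9    10    11    12    13    14    15    16    17    18
          2     1     0     1     0     1     0     1     0     1     0     1     0     1     0     1     0     1     0     1
          5     1     0     1     0     1     1     1     1     1     1     2     1     2     1     2     2     2     2     2
          6     1     0     1     0     1     1     2     1     2     1     3     2     4     2     4     3     5     4     6
          7     1     0     1     0     1     1     2     2     2     2     3     3     5     4     6     5     7     7     9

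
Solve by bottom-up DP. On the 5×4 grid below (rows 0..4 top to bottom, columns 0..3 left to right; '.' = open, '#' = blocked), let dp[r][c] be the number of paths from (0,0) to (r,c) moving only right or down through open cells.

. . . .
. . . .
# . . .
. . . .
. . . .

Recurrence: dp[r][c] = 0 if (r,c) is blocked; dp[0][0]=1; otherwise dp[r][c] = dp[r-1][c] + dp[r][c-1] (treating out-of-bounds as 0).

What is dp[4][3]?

25

r\c   0   1   2   3
  0   1   1   1   1
  1   1   2   3   4
  2   0   2   5   9
  3   0   2   7  16
  4   0   2   9  25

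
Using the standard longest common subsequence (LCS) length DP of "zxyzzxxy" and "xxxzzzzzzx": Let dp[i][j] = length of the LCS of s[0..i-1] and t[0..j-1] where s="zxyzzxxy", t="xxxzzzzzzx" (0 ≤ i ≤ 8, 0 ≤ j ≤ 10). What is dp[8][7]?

   ''  x  x  x  z  z  z  z  z  z  x
''  0  0  0  0  0  0  0  0  0  0  0
 z  0  0  0  0  1  1  1  1  1  1  1
 x  0  1  1  1  1  1  1  1  1  1  2
 y  0  1  1  1  1  1  1  1  1  1  2
 z  0  1  1  1  2  2  2  2  2  2  2
 z  0  1  1  1  2  3  3  3  3  3  3
 x  0  1  2  2  2  3  3  3  3  3  4
 x  0  1  2  3  3  3  3  3  3  3  4
 y  0  1  2  3  3  3  3  3  3  3  4

3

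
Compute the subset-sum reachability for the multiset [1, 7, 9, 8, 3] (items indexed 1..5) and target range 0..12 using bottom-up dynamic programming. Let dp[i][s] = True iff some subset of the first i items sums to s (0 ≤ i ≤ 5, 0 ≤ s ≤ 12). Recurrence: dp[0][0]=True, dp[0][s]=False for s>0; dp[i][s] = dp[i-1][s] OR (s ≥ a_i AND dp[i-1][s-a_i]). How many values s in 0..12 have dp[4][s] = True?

6

i\s   0   1   2   3   4   5   6   7   8   9  10  11  12
  0   T   F   F   F   F   F   F   F   F   F   F   F   F
  1   T   T   F   F   F   F   F   F   F   F   F   F   F
  2   T   T   F   F   F   F   F   T   T   F   F   F   F
  3   T   T   F   F   F   F   F   T   T   T   T   F   F
  4   T   T   F   F   F   F   F   T   T   T   T   F   F
  5   T   T   F   T   T   F   F   T   T   T   T   T   T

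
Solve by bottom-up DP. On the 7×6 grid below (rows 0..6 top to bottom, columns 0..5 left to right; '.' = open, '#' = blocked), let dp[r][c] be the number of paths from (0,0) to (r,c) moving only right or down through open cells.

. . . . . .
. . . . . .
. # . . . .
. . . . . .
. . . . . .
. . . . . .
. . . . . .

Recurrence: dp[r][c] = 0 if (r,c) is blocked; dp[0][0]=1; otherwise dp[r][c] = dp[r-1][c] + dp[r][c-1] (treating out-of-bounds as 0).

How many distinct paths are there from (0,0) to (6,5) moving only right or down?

252

r\c   0   1   2   3   4   5
  0   1   1   1   1   1   1
  1   1   2   3   4   5   6
  2   1   0   3   7  12  18
  3   1   1   4  11  23  41
  4   1   2   6  17  40  81
  5   1   3   9  26  66 147
  6   1   4  13  39 105 252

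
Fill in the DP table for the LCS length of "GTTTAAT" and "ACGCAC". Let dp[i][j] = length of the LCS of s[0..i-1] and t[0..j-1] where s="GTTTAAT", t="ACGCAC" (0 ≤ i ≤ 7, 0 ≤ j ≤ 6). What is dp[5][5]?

   ''  A  C  G  C  A  C
''  0  0  0  0  0  0  0
 G  0  0  0  1  1  1  1
 T  0  0  0  1  1  1  1
 T  0  0  0  1  1  1  1
 T  0  0  0  1  1  1  1
 A  0  1  1  1  1  2  2
 A  0  1  1  1  1  2  2
 T  0  1  1  1  1  2  2

2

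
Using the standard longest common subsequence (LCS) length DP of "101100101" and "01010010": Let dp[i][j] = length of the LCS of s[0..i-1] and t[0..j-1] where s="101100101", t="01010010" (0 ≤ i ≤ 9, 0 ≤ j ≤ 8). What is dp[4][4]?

3

   ''  0  1  0  1  0  0  1  0
''  0  0  0  0  0  0  0  0  0
 1  0  0  1  1  1  1  1  1  1
 0  0  1  1  2  2  2  2  2  2
 1  0  1  2  2  3  3  3  3  3
 1  0  1  2  2  3  3  3  4  4
 0  0  1  2  3  3  4  4  4  5
 0  0  1  2  3  3  4  5  5  5
 1  0  1  2  3  4  4  5  6  6
 0  0  1  2  3  4  5  5  6  7
 1  0  1  2  3  4  5  5  6  7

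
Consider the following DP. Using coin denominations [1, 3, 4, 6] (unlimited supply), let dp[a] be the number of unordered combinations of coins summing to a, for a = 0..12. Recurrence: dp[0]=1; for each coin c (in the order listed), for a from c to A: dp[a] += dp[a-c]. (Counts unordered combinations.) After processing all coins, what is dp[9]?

after  coin     0     1     2     3     4     5     6     7     8     9    10    11    12
          1     1     1     1     1     1     1     1     1     1     1     1     1     1
          3     1     1     1     2     2     2     3     3     3     4     4     4     5
          4     1     1     1     2     3     3     4     5     6     7     8     9    11
          6     1     1     1     2     3     3     5     6     7     9    11    12    16

9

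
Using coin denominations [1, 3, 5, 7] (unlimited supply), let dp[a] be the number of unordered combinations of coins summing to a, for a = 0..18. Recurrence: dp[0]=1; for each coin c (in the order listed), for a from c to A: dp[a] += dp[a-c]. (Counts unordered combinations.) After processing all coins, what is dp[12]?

12

after  coin     0     1     2     3     4     5     6     7     8     9    10    11    12    13    14    15    16    17    18
          1     1     1     1     1     1     1     1     1     1     1     1     1     1     1     1     1     1     1     1
          3     1     1     1     2     2     2     3     3     3     4     4     4     5     5     5     6     6     6     7
          5     1     1     1     2     2     3     4     4     5     6     7     8     9    10    11    13    14    15    17
          7     1     1     1     2     2     3     4     5     6     7     9    10    12    14    16    19    21    24    27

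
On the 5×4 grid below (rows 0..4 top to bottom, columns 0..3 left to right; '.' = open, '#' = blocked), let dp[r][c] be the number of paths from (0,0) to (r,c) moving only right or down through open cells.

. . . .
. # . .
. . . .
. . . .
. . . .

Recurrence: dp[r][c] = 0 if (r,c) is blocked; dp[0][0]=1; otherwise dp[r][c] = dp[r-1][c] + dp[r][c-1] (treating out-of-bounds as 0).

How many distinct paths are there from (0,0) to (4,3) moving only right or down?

r\c   0   1   2   3
  0   1   1   1   1
  1   1   0   1   2
  2   1   1   2   4
  3   1   2   4   8
  4   1   3   7  15

15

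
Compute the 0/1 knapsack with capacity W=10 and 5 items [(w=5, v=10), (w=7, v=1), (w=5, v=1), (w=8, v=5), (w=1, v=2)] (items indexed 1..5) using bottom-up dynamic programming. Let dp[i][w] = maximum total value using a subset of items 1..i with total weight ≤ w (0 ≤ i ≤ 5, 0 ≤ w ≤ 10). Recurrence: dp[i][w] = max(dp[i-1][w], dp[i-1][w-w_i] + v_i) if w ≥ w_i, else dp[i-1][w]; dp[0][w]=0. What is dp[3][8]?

10

i\w   0   1   2   3   4   5   6   7   8   9  10
  0   0   0   0   0   0   0   0   0   0   0   0
  1   0   0   0   0   0  10  10  10  10  10  10
  2   0   0   0   0   0  10  10  10  10  10  10
  3   0   0   0   0   0  10  10  10  10  10  11
  4   0   0   0   0   0  10  10  10  10  10  11
  5   0   2   2   2   2  10  12  12  12  12  12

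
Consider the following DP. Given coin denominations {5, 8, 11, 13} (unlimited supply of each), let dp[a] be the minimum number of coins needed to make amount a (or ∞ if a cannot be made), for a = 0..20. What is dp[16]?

2

 a  0  1  2  3  4  5  6  7  8  9 10 11 12 13 14 15 16 17 18 19 20
dp  0  -  -  -  -  1  -  -  1  -  2  1  -  1  -  3  2  -  2  2  4
(- denotes ∞ / unreachable)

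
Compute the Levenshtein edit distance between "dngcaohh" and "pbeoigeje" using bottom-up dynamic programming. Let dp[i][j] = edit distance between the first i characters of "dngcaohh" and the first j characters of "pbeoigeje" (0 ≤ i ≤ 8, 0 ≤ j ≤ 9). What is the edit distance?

9

   ''  p  b  e  o  i  g  e  j  e
''  0  1  2  3  4  5  6  7  8  9
 d  1  1  2  3  4  5  6  7  8  9
 n  2  2  2  3  4  5  6  7  8  9
 g  3  3  3  3  4  5  5  6  7  8
 c  4  4  4  4  4  5  6  6  7  8
 a  5  5  5  5  5  5  6  7  7  8
 o  6  6  6  6  5  6  6  7  8  8
 h  7  7  7  7  6  6  7  7  8  9
 h  8  8  8  8  7  7  7  8  8  9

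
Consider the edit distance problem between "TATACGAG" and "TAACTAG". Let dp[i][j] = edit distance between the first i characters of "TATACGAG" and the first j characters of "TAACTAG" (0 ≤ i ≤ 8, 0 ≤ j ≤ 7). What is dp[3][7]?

   ''  T  A  A  C  T  A  G
''  0  1  2  3  4  5  6  7
 T  1  0  1  2  3  4  5  6
 A  2  1  0  1  2  3  4  5
 T  3  2  1  1  2  2  3  4
 A  4  3  2  1  2  3  2  3
 C  5  4  3  2  1  2  3  3
 G  6  5  4  3  2  2  3  3
 A  7  6  5  4  3  3  2  3
 G  8  7  6  5  4  4  3  2

4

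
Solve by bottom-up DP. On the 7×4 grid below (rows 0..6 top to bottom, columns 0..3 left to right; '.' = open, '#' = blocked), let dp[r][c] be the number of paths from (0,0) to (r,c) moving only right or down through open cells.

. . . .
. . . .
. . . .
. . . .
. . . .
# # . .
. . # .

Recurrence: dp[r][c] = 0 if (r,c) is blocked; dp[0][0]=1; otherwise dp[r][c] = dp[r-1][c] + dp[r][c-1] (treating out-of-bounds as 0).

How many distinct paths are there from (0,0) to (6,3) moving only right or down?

50

r\c   0   1   2   3
  0   1   1   1   1
  1   1   2   3   4
  2   1   3   6  10
  3   1   4  10  20
  4   1   5  15  35
  5   0   0  15  50
  6   0   0   0  50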